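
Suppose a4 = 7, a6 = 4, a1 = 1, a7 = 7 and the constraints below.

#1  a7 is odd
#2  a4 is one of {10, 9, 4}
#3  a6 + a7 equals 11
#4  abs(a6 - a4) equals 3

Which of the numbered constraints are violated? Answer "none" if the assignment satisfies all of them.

Violated: 2.

#1 a7 = 7 is odd  holds
#2 a4 = 7 is not in {10, 9, 4}  fails
#3 a6 + a7 = 4 + 7 = 11  holds
#4 abs(4 - 7) = 3  holds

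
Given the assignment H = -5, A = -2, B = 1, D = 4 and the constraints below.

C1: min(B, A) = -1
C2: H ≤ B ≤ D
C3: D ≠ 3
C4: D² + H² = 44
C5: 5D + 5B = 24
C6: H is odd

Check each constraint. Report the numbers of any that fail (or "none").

C1: min(1, -2) = -2, not -1 — fails.
C2: values -5 ≤ 1 ≤ 4 — holds.
C3: D = 4, and 4 ≠ 3 — holds.
C4: D² + H² = 4² + (-5)² = 16 + 25 = 41, not 44 — fails.
C5: 5D + 5B = 5(4) + 5(1) = 25, not 24 — fails.
C6: H = -5 is odd — holds.

No — constraints 1, 4, 5 are not satisfied.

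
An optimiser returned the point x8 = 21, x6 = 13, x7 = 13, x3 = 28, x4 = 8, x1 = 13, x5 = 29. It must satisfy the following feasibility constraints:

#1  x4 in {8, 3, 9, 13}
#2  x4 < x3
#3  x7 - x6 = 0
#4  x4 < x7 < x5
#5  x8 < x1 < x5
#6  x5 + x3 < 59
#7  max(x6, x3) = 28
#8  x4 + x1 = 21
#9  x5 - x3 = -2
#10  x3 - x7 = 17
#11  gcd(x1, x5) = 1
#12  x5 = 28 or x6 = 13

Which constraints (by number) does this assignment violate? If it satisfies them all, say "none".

Constraints 5, 9, and 10 are violated.

#1 x4 = 8 is in {8, 3, 9, 13}  ✔
#2 x4 = 8, x3 = 28; 8 < 28  ✔
#3 x7 - x6 = 13 - 13 = 0  ✔
#4 values 8 < 13 < 29  ✔
#5 values 21, 13, 29; x8 = 21 is not < x1 = 13  ✘
#6 x5 + x3 = 29 + 28 = 57; 57 < 59  ✔
#7 max(13, 28) = 28  ✔
#8 x4 + x1 = 8 + 13 = 21  ✔
#9 x5 - x3 = 29 - 28 = 1, not -2  ✘
#10 x3 - x7 = 28 - 13 = 15, not 17  ✘
#11 gcd(13, 29) = 1  ✔
#12 x5 = 29 ≠ 28, but x6 = 13 = 13 (second disjunct)  ✔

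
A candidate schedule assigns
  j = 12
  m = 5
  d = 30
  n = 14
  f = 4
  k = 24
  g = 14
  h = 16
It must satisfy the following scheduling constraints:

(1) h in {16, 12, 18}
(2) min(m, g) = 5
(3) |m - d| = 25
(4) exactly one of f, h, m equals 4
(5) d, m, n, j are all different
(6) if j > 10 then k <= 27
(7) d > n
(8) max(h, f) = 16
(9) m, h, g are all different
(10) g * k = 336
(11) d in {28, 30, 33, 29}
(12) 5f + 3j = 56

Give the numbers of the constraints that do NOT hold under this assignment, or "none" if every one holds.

(1) h = 16 is in {16, 12, 18} — OK.
(2) min(5, 14) = 5 — OK.
(3) |5 - 30| = 25 — OK.
(4) f=4, h=16, m=5; 1 of them equals 4 — OK.
(5) values 30, 5, 14, 12 are pairwise distinct — OK.
(6) j = 12 > 10, so we need k ≤ 27; k = 24 ≤ 27 — OK.
(7) d = 30, n = 14; 30 > 14 — OK.
(8) max(16, 4) = 16 — OK.
(9) values 5, 16, 14 are pairwise distinct — OK.
(10) g * k = 14 * 24 = 336 — OK.
(11) d = 30 is in {28, 30, 33, 29} — OK.
(12) 5f + 3j = 5(4) + 3(12) = 56 — OK.

All constraints are satisfied.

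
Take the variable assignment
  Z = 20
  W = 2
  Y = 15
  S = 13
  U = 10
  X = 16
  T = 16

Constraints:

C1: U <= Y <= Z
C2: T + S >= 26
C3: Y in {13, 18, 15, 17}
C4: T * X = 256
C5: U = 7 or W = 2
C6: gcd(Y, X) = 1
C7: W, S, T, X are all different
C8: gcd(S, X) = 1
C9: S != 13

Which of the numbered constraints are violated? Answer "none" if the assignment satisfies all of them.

C1: values 10 <= 15 <= 20 — holds.
C2: T + S = 16 + 13 = 29; 29 ≥ 26 — holds.
C3: Y = 15 is in {13, 18, 15, 17} — holds.
C4: T * X = 16 * 16 = 256 — holds.
C5: U = 10 ≠ 7, but W = 2 = 2 (second disjunct) — holds.
C6: gcd(15, 16) = 1 — holds.
C7: T = X = 16, not all different — fails.
C8: gcd(13, 16) = 1 — holds.
C9: S = 13, but 13 is required to differ — fails.

Violated: 7, 9.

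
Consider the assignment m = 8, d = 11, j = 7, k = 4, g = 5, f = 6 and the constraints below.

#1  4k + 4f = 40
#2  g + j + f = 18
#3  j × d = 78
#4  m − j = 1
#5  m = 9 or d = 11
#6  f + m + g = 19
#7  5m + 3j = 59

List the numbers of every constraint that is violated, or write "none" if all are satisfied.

Constraints 3, 7 do not hold.

#1 4k + 4f = 4(4) + 4(6) = 40 — holds.
#2 g + j + f = 5 + 7 + 6 = 18 — holds.
#3 j × d = 7 × 11 = 77, not 78 — does not hold.
#4 m − j = 8 − 7 = 1 — holds.
#5 m = 8 ≠ 9, but d = 11 = 11 (second disjunct) — holds.
#6 f + m + g = 6 + 8 + 5 = 19 — holds.
#7 5m + 3j = 5(8) + 3(7) = 61, not 59 — does not hold.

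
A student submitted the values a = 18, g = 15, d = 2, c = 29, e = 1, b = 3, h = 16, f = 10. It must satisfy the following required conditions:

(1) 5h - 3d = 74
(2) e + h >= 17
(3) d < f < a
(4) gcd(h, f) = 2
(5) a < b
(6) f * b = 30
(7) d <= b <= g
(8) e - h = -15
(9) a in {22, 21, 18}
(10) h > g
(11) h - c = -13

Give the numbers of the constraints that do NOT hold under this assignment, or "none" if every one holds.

(1) 5h - 3d = 5(16) - 3(2) = 74 — holds.
(2) e + h = 1 + 16 = 17; 17 ≥ 17 — holds.
(3) values 2 < 10 < 18 — holds.
(4) gcd(16, 10) = 2 — holds.
(5) a = 18, b = 3; 18 ≥ 3 (want <) — fails.
(6) f * b = 10 * 3 = 30 — holds.
(7) values 2 <= 3 <= 15 — holds.
(8) e - h = 1 - 16 = -15 — holds.
(9) a = 18 is in {22, 21, 18} — holds.
(10) h = 16, g = 15; 16 > 15 — holds.
(11) h - c = 16 - 29 = -13 — holds.

Violated: 5.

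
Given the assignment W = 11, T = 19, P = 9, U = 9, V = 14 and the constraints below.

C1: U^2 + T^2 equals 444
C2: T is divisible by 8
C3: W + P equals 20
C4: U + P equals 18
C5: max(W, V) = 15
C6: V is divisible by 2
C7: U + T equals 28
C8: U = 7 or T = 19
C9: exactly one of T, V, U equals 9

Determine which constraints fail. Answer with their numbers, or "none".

C1: U^2 + T^2 = 9^2 + 19^2 = 81 + 361 = 442, not 444  no
C2: 19 = 8*2 + 3, so 8 does not divide 19  no
C3: W + P = 11 + 9 = 20  yes
C4: U + P = 9 + 9 = 18  yes
C5: max(11, 14) = 14, not 15  no
C6: 14 / 2 = 7, so 2 divides 14  yes
C7: U + T = 9 + 19 = 28  yes
C8: U = 9 ≠ 7, but T = 19 = 19 (second disjunct)  yes
C9: T=19, V=14, U=9; 1 of them equals 9  yes

Violated: 1, 2, and 5.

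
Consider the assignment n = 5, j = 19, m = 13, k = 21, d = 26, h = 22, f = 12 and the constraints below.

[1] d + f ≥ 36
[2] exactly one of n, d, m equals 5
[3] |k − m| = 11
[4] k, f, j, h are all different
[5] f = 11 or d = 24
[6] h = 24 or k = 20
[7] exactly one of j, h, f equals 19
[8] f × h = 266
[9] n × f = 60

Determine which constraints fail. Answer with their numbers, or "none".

[1] d + f = 26 + 12 = 38; 38 ≥ 36  OK
[2] n=5, d=26, m=13; 1 of them equals 5  OK
[3] |21 − 13| = 8, not 11  FAIL
[4] values 21, 12, 19, 22 are pairwise distinct  OK
[5] f = 12 ≠ 11 and d = 26 ≠ 24; both disjuncts false  FAIL
[6] h = 22 ≠ 24 and k = 21 ≠ 20; both disjuncts false  FAIL
[7] j=19, h=22, f=12; 1 of them equals 19  OK
[8] f × h = 12 × 22 = 264, not 266  FAIL
[9] n × f = 5 × 12 = 60  OK

Constraints 3, 5, 6, and 8 are violated.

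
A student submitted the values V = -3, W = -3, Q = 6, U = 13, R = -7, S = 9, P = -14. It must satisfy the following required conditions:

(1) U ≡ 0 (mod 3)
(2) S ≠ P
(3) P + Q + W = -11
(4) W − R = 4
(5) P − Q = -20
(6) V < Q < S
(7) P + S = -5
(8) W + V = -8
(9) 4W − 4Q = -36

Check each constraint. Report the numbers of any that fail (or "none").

Constraints 1 and 8 are violated.

(1) 13 mod 3 = 1, not 0 — violated.
(2) S = 9, P = -14; distinct — OK.
(3) P + Q + W = -14 + 6 + (-3) = -11 — OK.
(4) W − R = -3 − (-7) = 4 — OK.
(5) P − Q = -14 − 6 = -20 — OK.
(6) values -3 < 6 < 9 — OK.
(7) P + S = -14 + 9 = -5 — OK.
(8) W + V = -3 + (-3) = -6, not -8 — violated.
(9) 4W − 4Q = 4(-3) − 4(6) = -36 — OK.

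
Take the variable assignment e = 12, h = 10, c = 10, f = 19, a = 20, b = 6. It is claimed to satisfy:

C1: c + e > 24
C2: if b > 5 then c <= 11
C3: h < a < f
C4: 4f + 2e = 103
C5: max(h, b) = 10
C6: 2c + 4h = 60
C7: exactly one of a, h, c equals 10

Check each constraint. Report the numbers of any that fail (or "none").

C1: c + e = 10 + 12 = 22; 22 ≤ 24, bound 24 not met — violated.
C2: b = 6 > 5, so we need c ≤ 11; c = 10 ≤ 11 — OK.
C3: values 10, 20, 19; a = 20 is not < f = 19 — violated.
C4: 4f + 2e = 4(19) + 2(12) = 100, not 103 — violated.
C5: max(10, 6) = 10 — OK.
C6: 2c + 4h = 2(10) + 4(10) = 60 — OK.
C7: a=20, h=10, c=10; 2 of them equal 10, not exactly one — violated.

No — constraints 1, 3, 4, 7 are not satisfied.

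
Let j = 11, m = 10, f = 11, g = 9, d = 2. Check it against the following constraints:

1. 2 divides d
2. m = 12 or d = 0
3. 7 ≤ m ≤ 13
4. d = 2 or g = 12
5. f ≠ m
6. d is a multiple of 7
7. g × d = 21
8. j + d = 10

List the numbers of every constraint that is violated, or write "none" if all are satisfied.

Constraints 2, 6, 7, and 8 do not hold.

1. 2 / 2 = 1, so 2 divides 2  yes
2. m = 10 ≠ 12 and d = 2 ≠ 0; both disjuncts false  no
3. m = 10 lies in [7, 13]  yes
4. d = 2 = 2 (first disjunct)  yes
5. f = 11, m = 10; distinct  yes
6. 2 = 7×0 + 2, so 7 does not divide 2  no
7. g × d = 9 × 2 = 18, not 21  no
8. j + d = 11 + 2 = 13, not 10  no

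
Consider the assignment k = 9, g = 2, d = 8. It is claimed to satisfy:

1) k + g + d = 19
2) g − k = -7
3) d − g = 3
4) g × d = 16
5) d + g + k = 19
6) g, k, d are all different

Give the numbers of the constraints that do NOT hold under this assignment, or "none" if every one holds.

1) k + g + d = 9 + 2 + 8 = 19  ✔
2) g − k = 2 − 9 = -7  ✔
3) d − g = 8 − 2 = 6, not 3  ✘
4) g × d = 2 × 8 = 16  ✔
5) d + g + k = 8 + 2 + 9 = 19  ✔
6) values 2, 9, 8 are pairwise distinct  ✔

Constraint 3 is violated.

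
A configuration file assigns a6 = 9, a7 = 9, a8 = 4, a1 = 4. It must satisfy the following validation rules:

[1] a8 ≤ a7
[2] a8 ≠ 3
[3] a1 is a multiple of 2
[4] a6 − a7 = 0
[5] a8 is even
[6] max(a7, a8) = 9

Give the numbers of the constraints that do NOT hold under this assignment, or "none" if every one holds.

All constraints are satisfied.

[1] a8 = 4, a7 = 9; 4 ≤ 9 — holds.
[2] a8 = 4, and 4 ≠ 3 — holds.
[3] 4 / 2 = 2, so 2 divides 4 — holds.
[4] a6 − a7 = 9 − 9 = 0 — holds.
[5] a8 = 4 is even — holds.
[6] max(9, 4) = 9 — holds.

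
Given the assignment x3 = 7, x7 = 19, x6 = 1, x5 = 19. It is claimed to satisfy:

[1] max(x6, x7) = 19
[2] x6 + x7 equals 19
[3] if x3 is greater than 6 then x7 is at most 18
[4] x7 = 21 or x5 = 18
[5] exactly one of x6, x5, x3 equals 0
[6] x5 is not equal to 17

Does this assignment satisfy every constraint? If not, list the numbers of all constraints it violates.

No — constraints 2, 3, 4, and 5 are not satisfied.

[1] max(1, 19) = 19 — OK.
[2] x6 + x7 = 1 + 19 = 20, not 19 — violated.
[3] x3 = 7 > 6, so we need x7 ≤ 18; but x7 = 19 > 18 — violated.
[4] x7 = 19 ≠ 21 and x5 = 19 ≠ 18; both disjuncts false — violated.
[5] x6=1, x5=19, x3=7; 0 of them equal 0, not exactly one — violated.
[6] x5 = 19, and 19 ≠ 17 — OK.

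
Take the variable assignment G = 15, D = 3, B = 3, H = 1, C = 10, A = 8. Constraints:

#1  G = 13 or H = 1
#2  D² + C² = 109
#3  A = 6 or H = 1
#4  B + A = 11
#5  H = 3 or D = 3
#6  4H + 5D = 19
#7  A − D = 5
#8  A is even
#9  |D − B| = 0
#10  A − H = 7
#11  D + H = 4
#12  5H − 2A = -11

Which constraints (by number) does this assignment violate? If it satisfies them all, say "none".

All constraints are satisfied.

#1 G = 15 ≠ 13, but H = 1 = 1 (second disjunct) — holds.
#2 D² + C² = 3² + 10² = 9 + 100 = 109 — holds.
#3 A = 8 ≠ 6, but H = 1 = 1 (second disjunct) — holds.
#4 B + A = 3 + 8 = 11 — holds.
#5 H = 1 ≠ 3, but D = 3 = 3 (second disjunct) — holds.
#6 4H + 5D = 4(1) + 5(3) = 19 — holds.
#7 A − D = 8 − 3 = 5 — holds.
#8 A = 8 is even — holds.
#9 |3 − 3| = 0 — holds.
#10 A − H = 8 − 1 = 7 — holds.
#11 D + H = 3 + 1 = 4 — holds.
#12 5H − 2A = 5(1) − 2(8) = -11 — holds.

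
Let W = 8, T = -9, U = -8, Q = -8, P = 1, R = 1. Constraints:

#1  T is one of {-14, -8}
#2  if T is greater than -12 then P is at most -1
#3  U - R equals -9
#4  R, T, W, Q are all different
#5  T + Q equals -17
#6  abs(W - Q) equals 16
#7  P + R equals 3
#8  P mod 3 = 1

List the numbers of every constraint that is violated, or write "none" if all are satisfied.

#1 T = -9 is not in {-14, -8} — violated.
#2 T = -9 > -12, so we need P ≤ -1; but P = 1 > -1 — violated.
#3 U - R = -8 - 1 = -9 — satisfied.
#4 values 1, -9, 8, -8 are pairwise distinct — satisfied.
#5 T + Q = -9 + (-8) = -17 — satisfied.
#6 abs(8 - (-8)) = 16 — satisfied.
#7 P + R = 1 + 1 = 2, not 3 — violated.
#8 1 mod 3 = 1 — satisfied.

Violated: 1, 2, and 7.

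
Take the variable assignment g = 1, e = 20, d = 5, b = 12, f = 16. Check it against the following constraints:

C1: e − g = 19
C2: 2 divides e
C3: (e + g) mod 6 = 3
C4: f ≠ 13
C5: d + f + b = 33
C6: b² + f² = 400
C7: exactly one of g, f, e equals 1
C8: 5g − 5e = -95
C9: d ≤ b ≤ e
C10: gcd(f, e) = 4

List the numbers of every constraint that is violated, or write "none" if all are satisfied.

All constraints are satisfied.

C1: e − g = 20 − 1 = 19  ✔
C2: 20 / 2 = 10, so 2 divides 20  ✔
C3: e + g = 21; 21 mod 6 = 3  ✔
C4: f = 16, and 16 ≠ 13  ✔
C5: d + f + b = 5 + 16 + 12 = 33  ✔
C6: b² + f² = 12² + 16² = 144 + 256 = 400  ✔
C7: g=1, f=16, e=20; 1 of them equals 1  ✔
C8: 5g − 5e = 5(1) − 5(20) = -95  ✔
C9: values 5 ≤ 12 ≤ 20  ✔
C10: gcd(16, 20) = 4  ✔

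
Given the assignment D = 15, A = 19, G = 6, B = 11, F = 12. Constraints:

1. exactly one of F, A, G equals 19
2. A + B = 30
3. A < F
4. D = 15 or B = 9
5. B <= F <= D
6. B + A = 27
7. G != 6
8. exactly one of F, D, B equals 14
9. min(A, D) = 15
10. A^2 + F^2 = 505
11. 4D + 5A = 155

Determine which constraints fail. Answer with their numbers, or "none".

1. F=12, A=19, G=6; 1 of them equals 19 — OK.
2. A + B = 19 + 11 = 30 — OK.
3. A = 19, F = 12; 19 ≥ 12 (want <) — violated.
4. D = 15 = 15 (first disjunct) — OK.
5. values 11 <= 12 <= 15 — OK.
6. B + A = 11 + 19 = 30, not 27 — violated.
7. G = 6, but 6 is required to differ — violated.
8. F=12, D=15, B=11; 0 of them equal 14, not exactly one — violated.
9. min(19, 15) = 15 — OK.
10. A^2 + F^2 = 19^2 + 12^2 = 361 + 144 = 505 — OK.
11. 4D + 5A = 4(15) + 5(19) = 155 — OK.

The assignment fails constraints 3, 6, 7, 8.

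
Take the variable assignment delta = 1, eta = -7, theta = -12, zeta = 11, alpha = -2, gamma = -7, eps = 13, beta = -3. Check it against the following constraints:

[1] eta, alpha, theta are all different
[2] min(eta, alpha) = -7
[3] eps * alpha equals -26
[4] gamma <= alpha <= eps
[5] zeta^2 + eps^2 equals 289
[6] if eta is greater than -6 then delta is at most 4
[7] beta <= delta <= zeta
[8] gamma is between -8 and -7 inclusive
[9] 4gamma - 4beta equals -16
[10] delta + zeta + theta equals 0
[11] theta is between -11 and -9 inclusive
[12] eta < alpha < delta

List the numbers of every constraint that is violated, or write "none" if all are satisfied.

Constraints 5, 11 do not hold.

[1] values -7, -2, -12 are pairwise distinct  ✓
[2] min(-7, -2) = -7  ✓
[3] eps * alpha = 13 * (-2) = -26  ✓
[4] values -7 <= -2 <= 13  ✓
[5] zeta^2 + eps^2 = 11^2 + 13^2 = 121 + 169 = 290, not 289  ✗
[6] eta = -7, not > -6; antecedent false, conditional vacuously true  ✓
[7] values -3 <= 1 <= 11  ✓
[8] gamma = -7 lies in [-8, -7]  ✓
[9] 4gamma - 4beta = 4(-7) - 4(-3) = -16  ✓
[10] delta + zeta + theta = 1 + 11 + (-12) = 0  ✓
[11] theta = -12 is outside [-11, -9]  ✗
[12] values -7 < -2 < 1  ✓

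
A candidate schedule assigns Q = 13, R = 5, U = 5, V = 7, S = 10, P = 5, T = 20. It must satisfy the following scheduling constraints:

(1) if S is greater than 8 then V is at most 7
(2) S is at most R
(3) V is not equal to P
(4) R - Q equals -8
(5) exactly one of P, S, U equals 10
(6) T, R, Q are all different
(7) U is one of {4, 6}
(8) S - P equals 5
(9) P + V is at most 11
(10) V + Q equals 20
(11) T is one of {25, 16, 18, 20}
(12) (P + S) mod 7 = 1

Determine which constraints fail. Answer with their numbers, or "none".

(1) S = 10 > 8, so we need V ≤ 7; V = 7 ≤ 7 — holds.
(2) S = 10, R = 5; 10 > 5 (want ≤) — fails.
(3) V = 7, P = 5; distinct — holds.
(4) R - Q = 5 - 13 = -8 — holds.
(5) P=5, S=10, U=5; 1 of them equals 10 — holds.
(6) values 20, 5, 13 are pairwise distinct — holds.
(7) U = 5 is not in {4, 6} — fails.
(8) S - P = 10 - 5 = 5 — holds.
(9) P + V = 5 + 7 = 12; 12 > 11, bound 11 not met — fails.
(10) V + Q = 7 + 13 = 20 — holds.
(11) T = 20 is in {25, 16, 18, 20} — holds.
(12) P + S = 15; 15 mod 7 = 1 — holds.

Violated: 2, 7, 9.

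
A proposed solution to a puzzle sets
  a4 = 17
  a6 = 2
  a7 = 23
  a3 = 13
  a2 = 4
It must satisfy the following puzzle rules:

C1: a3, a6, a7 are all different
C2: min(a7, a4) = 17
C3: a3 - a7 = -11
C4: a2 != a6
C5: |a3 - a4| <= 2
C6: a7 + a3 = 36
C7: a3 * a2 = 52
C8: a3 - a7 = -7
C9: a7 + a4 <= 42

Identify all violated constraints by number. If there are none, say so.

C1: values 13, 2, 23 are pairwise distinct  yes
C2: min(23, 17) = 17  yes
C3: a3 - a7 = 13 - 23 = -10, not -11  no
C4: a2 = 4, a6 = 2; distinct  yes
C5: |13 - 17| = 4; 4 > 2, exceeds bound 2  no
C6: a7 + a3 = 23 + 13 = 36  yes
C7: a3 * a2 = 13 * 4 = 52  yes
C8: a3 - a7 = 13 - 23 = -10, not -7  no
C9: a7 + a4 = 23 + 17 = 40; 40 ≤ 42  yes

Violated: 3, 5, 8.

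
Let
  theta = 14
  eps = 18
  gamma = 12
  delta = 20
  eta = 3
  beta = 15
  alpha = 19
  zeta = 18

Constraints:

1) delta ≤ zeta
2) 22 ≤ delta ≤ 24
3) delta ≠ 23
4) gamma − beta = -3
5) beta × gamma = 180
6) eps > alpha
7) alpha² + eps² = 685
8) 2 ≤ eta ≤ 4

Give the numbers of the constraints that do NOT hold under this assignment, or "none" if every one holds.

1) delta = 20, zeta = 18; 20 > 18 (want ≤) — violated.
2) delta = 20 is outside [22, 24] — violated.
3) delta = 20, and 20 ≠ 23 — OK.
4) gamma − beta = 12 − 15 = -3 — OK.
5) beta × gamma = 15 × 12 = 180 — OK.
6) eps = 18, alpha = 19; 18 ≤ 19 (want >) — violated.
7) alpha² + eps² = 19² + 18² = 361 + 324 = 685 — OK.
8) eta = 3 lies in [2, 4] — OK.

No — constraints 1, 2, 6 are not satisfied.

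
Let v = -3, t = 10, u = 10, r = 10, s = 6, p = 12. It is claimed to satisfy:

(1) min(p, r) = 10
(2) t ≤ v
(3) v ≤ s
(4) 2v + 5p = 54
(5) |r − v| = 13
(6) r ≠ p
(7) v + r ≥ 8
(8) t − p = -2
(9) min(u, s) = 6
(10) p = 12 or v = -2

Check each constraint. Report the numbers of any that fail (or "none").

(1) min(12, 10) = 10  holds
(2) t = 10, v = -3; 10 > -3 (want ≤)  fails
(3) v = -3, s = 6; -3 ≤ 6  holds
(4) 2v + 5p = 2(-3) + 5(12) = 54  holds
(5) |10 − (-3)| = 13  holds
(6) r = 10, p = 12; distinct  holds
(7) v + r = -3 + 10 = 7; 7 < 8, bound 8 not met  fails
(8) t − p = 10 − 12 = -2  holds
(9) min(10, 6) = 6  holds
(10) p = 12 = 12 (first disjunct)  holds

Violated: 2, 7.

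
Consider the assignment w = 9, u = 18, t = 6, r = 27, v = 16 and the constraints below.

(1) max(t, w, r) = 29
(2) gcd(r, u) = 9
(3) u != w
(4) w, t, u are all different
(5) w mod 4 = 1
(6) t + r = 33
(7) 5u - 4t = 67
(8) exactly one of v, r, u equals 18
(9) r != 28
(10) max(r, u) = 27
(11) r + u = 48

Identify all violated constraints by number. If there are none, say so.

(1) max(6, 9, 27) = 27, not 29 — does not hold.
(2) gcd(27, 18) = 9 — holds.
(3) u = 18, w = 9; distinct — holds.
(4) values 9, 6, 18 are pairwise distinct — holds.
(5) 9 mod 4 = 1 — holds.
(6) t + r = 6 + 27 = 33 — holds.
(7) 5u - 4t = 5(18) - 4(6) = 66, not 67 — does not hold.
(8) v=16, r=27, u=18; 1 of them equals 18 — holds.
(9) r = 27, and 27 ≠ 28 — holds.
(10) max(27, 18) = 27 — holds.
(11) r + u = 27 + 18 = 45, not 48 — does not hold.

No — constraints 1, 7, and 11 are not satisfied.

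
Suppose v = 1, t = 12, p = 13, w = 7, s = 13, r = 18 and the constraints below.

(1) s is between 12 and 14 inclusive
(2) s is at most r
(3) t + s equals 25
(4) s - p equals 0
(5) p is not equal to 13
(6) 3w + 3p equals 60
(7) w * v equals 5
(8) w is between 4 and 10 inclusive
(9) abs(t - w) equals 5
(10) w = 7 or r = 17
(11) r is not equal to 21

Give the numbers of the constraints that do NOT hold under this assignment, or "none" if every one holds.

Violated: 5 and 7.

(1) s = 13 lies in [12, 14] — holds.
(2) s = 13, r = 18; 13 ≤ 18 — holds.
(3) t + s = 12 + 13 = 25 — holds.
(4) s - p = 13 - 13 = 0 — holds.
(5) p = 13, but 13 is required to differ — does not hold.
(6) 3w + 3p = 3(7) + 3(13) = 60 — holds.
(7) w * v = 7 * 1 = 7, not 5 — does not hold.
(8) w = 7 lies in [4, 10] — holds.
(9) abs(12 - 7) = 5 — holds.
(10) w = 7 = 7 (first disjunct) — holds.
(11) r = 18, and 18 ≠ 21 — holds.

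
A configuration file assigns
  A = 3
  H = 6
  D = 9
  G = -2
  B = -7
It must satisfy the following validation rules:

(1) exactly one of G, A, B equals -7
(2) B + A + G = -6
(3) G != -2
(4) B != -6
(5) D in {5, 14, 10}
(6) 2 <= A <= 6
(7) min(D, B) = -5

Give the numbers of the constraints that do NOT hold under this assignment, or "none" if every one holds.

No — constraints 3, 5, 7 are not satisfied.

(1) G=-2, A=3, B=-7; 1 of them equals -7 — holds.
(2) B + A + G = -7 + 3 + (-2) = -6 — holds.
(3) G = -2, but -2 is required to differ — does not hold.
(4) B = -7, and -7 ≠ -6 — holds.
(5) D = 9 is not in {5, 14, 10} — does not hold.
(6) A = 3 lies in [2, 6] — holds.
(7) min(9, -7) = -7, not -5 — does not hold.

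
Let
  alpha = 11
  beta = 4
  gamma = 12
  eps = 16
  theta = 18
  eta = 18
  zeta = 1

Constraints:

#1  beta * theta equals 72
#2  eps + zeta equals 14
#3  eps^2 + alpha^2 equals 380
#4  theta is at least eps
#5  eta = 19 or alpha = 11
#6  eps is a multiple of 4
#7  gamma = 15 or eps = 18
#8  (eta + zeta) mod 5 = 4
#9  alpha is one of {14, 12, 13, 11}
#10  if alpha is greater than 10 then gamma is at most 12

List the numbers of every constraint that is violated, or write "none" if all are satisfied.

#1 beta * theta = 4 * 18 = 72  ✔
#2 eps + zeta = 16 + 1 = 17, not 14  ✘
#3 eps^2 + alpha^2 = 16^2 + 11^2 = 256 + 121 = 377, not 380  ✘
#4 theta = 18, eps = 16; 18 ≥ 16  ✔
#5 eta = 18 ≠ 19, but alpha = 11 = 11 (second disjunct)  ✔
#6 16 / 4 = 4, so 4 divides 16  ✔
#7 gamma = 12 ≠ 15 and eps = 16 ≠ 18; both disjuncts false  ✘
#8 eta + zeta = 19; 19 mod 5 = 4  ✔
#9 alpha = 11 is in {14, 12, 13, 11}  ✔
#10 alpha = 11 > 10, so we need gamma ≤ 12; gamma = 12 ≤ 12  ✔

No — constraints 2, 3, and 7 are not satisfied.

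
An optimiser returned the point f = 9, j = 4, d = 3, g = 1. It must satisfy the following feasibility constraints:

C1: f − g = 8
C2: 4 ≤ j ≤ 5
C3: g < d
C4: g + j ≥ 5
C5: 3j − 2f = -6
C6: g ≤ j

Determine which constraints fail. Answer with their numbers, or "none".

C1: f − g = 9 − 1 = 8 — OK.
C2: j = 4 lies in [4, 5] — OK.
C3: g = 1, d = 3; 1 < 3 — OK.
C4: g + j = 1 + 4 = 5; 5 ≥ 5 — OK.
C5: 3j − 2f = 3(4) − 2(9) = -6 — OK.
C6: g = 1, j = 4; 1 ≤ 4 — OK.

Yes — all constraints hold.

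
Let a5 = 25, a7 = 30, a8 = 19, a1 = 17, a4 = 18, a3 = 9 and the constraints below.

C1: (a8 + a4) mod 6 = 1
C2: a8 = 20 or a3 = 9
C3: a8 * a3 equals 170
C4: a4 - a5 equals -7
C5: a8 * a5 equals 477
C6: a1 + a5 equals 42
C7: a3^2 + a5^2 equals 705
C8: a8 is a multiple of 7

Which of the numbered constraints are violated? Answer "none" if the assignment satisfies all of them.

No — constraints 3, 5, 7, and 8 are not satisfied.

C1: a8 + a4 = 37; 37 mod 6 = 1 — satisfied.
C2: a8 = 19 ≠ 20, but a3 = 9 = 9 (second disjunct) — satisfied.
C3: a8 * a3 = 19 * 9 = 171, not 170 — violated.
C4: a4 - a5 = 18 - 25 = -7 — satisfied.
C5: a8 * a5 = 19 * 25 = 475, not 477 — violated.
C6: a1 + a5 = 17 + 25 = 42 — satisfied.
C7: a3^2 + a5^2 = 9^2 + 25^2 = 81 + 625 = 706, not 705 — violated.
C8: 19 = 7*2 + 5, so 7 does not divide 19 — violated.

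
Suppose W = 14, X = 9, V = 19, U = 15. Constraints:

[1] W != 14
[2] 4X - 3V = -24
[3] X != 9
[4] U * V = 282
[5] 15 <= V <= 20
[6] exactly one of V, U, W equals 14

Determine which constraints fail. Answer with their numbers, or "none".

Constraints 1, 2, 3, and 4 are violated.

[1] W = 14, but 14 is required to differ — fails.
[2] 4X - 3V = 4(9) - 3(19) = -21, not -24 — fails.
[3] X = 9, but 9 is required to differ — fails.
[4] U * V = 15 * 19 = 285, not 282 — fails.
[5] V = 19 lies in [15, 20] — holds.
[6] V=19, U=15, W=14; 1 of them equals 14 — holds.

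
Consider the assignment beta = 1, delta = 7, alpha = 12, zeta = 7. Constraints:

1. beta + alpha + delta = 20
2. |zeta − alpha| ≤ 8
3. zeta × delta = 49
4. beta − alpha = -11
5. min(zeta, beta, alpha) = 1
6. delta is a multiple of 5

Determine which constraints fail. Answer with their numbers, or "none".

Constraint 6 is violated.

1. beta + alpha + delta = 1 + 12 + 7 = 20  holds
2. |7 − 12| = 5; 5 ≤ 8  holds
3. zeta × delta = 7 × 7 = 49  holds
4. beta − alpha = 1 − 12 = -11  holds
5. min(7, 1, 12) = 1  holds
6. 7 = 5×1 + 2, so 5 does not divide 7  fails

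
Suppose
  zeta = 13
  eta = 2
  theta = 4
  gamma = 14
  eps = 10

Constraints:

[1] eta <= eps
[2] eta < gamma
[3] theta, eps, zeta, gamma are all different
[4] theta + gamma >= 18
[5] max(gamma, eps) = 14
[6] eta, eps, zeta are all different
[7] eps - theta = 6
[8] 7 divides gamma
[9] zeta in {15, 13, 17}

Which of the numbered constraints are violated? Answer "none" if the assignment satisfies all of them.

All constraints are satisfied.

[1] eta = 2, eps = 10; 2 ≤ 10  yes
[2] eta = 2, gamma = 14; 2 < 14  yes
[3] values 4, 10, 13, 14 are pairwise distinct  yes
[4] theta + gamma = 4 + 14 = 18; 18 ≥ 18  yes
[5] max(14, 10) = 14  yes
[6] values 2, 10, 13 are pairwise distinct  yes
[7] eps - theta = 10 - 4 = 6  yes
[8] 14 / 7 = 2, so 7 divides 14  yes
[9] zeta = 13 is in {15, 13, 17}  yes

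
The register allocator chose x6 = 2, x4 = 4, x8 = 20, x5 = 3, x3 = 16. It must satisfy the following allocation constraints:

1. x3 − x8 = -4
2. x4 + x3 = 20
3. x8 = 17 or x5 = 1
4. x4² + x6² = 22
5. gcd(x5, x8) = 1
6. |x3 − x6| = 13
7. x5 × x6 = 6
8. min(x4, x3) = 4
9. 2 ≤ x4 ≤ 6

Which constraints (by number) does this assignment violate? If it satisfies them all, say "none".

1. x3 − x8 = 16 − 20 = -4 — holds.
2. x4 + x3 = 4 + 16 = 20 — holds.
3. x8 = 20 ≠ 17 and x5 = 3 ≠ 1; both disjuncts false — fails.
4. x4² + x6² = 4² + 2² = 16 + 4 = 20, not 22 — fails.
5. gcd(3, 20) = 1 — holds.
6. |16 − 2| = 14, not 13 — fails.
7. x5 × x6 = 3 × 2 = 6 — holds.
8. min(4, 16) = 4 — holds.
9. x4 = 4 lies in [2, 6] — holds.

Constraints 3, 4, and 6 are violated.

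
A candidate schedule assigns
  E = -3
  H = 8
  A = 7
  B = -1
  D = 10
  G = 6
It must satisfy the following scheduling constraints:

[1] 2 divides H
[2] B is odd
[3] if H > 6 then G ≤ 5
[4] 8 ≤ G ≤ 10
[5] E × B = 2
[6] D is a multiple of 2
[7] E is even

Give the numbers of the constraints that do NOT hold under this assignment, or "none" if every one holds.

Constraints 3, 4, 5, and 7 do not hold.

[1] 8 / 2 = 4, so 2 divides 8  ✓
[2] B = -1 is odd  ✓
[3] H = 8 > 6, so we need G ≤ 5; but G = 6 > 5  ✗
[4] G = 6 is outside [8, 10]  ✗
[5] E × B = -3 × (-1) = 3, not 2  ✗
[6] 10 / 2 = 5, so 2 divides 10  ✓
[7] E = -3 is odd  ✗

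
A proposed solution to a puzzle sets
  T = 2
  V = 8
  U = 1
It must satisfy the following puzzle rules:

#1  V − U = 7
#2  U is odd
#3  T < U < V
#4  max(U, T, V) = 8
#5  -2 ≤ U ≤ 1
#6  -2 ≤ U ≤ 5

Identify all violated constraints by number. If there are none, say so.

No — constraint 3 is not satisfied.

#1 V − U = 8 − 1 = 7 — holds.
#2 U = 1 is odd — holds.
#3 values 2, 1, 8; T = 2 is not < U = 1 — fails.
#4 max(1, 2, 8) = 8 — holds.
#5 U = 1 lies in [-2, 1] — holds.
#6 U = 1 lies in [-2, 5] — holds.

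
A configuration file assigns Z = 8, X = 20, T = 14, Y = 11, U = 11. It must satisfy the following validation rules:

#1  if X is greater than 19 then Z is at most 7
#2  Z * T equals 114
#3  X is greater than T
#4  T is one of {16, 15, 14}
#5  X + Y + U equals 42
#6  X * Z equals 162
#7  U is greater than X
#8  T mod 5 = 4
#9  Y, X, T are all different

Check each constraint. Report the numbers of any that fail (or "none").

#1 X = 20 > 19, so we need Z ≤ 7; but Z = 8 > 7 — fails.
#2 Z * T = 8 * 14 = 112, not 114 — fails.
#3 X = 20, T = 14; 20 > 14 — holds.
#4 T = 14 is in {16, 15, 14} — holds.
#5 X + Y + U = 20 + 11 + 11 = 42 — holds.
#6 X * Z = 20 * 8 = 160, not 162 — fails.
#7 U = 11, X = 20; 11 ≤ 20 (want >) — fails.
#8 14 mod 5 = 4 — holds.
#9 values 11, 20, 14 are pairwise distinct — holds.

Constraints 1, 2, 6, and 7 do not hold.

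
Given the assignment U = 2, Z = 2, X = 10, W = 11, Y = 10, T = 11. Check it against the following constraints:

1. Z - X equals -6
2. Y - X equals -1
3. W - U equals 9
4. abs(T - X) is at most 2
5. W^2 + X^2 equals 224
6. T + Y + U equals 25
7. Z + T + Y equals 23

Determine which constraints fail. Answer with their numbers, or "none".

1. Z - X = 2 - 10 = -8, not -6 — violated.
2. Y - X = 10 - 10 = 0, not -1 — violated.
3. W - U = 11 - 2 = 9 — OK.
4. abs(11 - 10) = 1; 1 ≤ 2 — OK.
5. W^2 + X^2 = 11^2 + 10^2 = 121 + 100 = 221, not 224 — violated.
6. T + Y + U = 11 + 10 + 2 = 23, not 25 — violated.
7. Z + T + Y = 2 + 11 + 10 = 23 — OK.

No — constraints 1, 2, 5, and 6 are not satisfied.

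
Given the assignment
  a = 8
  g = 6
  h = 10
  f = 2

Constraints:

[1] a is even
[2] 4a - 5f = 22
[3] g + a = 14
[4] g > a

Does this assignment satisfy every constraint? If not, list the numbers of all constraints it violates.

The assignment fails constraint 4.

[1] a = 8 is even  true
[2] 4a - 5f = 4(8) - 5(2) = 22  true
[3] g + a = 6 + 8 = 14  true
[4] g = 6, a = 8; 6 ≤ 8 (want >)  false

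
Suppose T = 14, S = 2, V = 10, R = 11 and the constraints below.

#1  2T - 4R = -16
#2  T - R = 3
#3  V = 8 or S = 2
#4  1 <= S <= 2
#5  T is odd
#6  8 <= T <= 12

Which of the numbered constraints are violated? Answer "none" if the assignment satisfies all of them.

Constraints 5, 6 do not hold.

#1 2T - 4R = 2(14) - 4(11) = -16 — OK.
#2 T - R = 14 - 11 = 3 — OK.
#3 V = 10 ≠ 8, but S = 2 = 2 (second disjunct) — OK.
#4 S = 2 lies in [1, 2] — OK.
#5 T = 14 is even — violated.
#6 T = 14 is outside [8, 12] — violated.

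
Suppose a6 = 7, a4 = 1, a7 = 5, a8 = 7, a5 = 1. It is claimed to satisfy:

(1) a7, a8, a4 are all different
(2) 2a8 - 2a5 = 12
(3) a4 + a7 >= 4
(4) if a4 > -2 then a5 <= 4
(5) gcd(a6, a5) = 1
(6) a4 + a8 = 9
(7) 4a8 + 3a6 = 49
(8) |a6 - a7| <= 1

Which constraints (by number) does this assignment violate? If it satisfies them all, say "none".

(1) values 5, 7, 1 are pairwise distinct  holds
(2) 2a8 - 2a5 = 2(7) - 2(1) = 12  holds
(3) a4 + a7 = 1 + 5 = 6; 6 ≥ 4  holds
(4) a4 = 1 > -2, so we need a5 ≤ 4; a5 = 1 ≤ 4  holds
(5) gcd(7, 1) = 1  holds
(6) a4 + a8 = 1 + 7 = 8, not 9  fails
(7) 4a8 + 3a6 = 4(7) + 3(7) = 49  holds
(8) |7 - 5| = 2; 2 > 1, exceeds bound 1  fails

Constraints 6 and 8 do not hold.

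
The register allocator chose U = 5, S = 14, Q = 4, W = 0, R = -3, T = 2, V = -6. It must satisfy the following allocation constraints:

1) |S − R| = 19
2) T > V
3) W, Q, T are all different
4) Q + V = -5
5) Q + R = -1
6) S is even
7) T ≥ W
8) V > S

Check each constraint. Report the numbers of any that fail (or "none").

The assignment fails constraints 1, 4, 5, and 8.

1) |14 − (-3)| = 17, not 19 — violated.
2) T = 2, V = -6; 2 > -6 — satisfied.
3) values 0, 4, 2 are pairwise distinct — satisfied.
4) Q + V = 4 + (-6) = -2, not -5 — violated.
5) Q + R = 4 + (-3) = 1, not -1 — violated.
6) S = 14 is even — satisfied.
7) T = 2, W = 0; 2 ≥ 0 — satisfied.
8) V = -6, S = 14; -6 ≤ 14 (want >) — violated.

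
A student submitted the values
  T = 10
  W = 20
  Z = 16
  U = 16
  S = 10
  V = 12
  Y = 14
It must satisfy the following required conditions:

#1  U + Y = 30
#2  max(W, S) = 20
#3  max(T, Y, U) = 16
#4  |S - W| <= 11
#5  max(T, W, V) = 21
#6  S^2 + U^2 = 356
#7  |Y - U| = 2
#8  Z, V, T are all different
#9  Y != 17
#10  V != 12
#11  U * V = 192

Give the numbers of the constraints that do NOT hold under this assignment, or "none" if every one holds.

#1 U + Y = 16 + 14 = 30  yes
#2 max(20, 10) = 20  yes
#3 max(10, 14, 16) = 16  yes
#4 |10 - 20| = 10; 10 ≤ 11  yes
#5 max(10, 20, 12) = 20, not 21  no
#6 S^2 + U^2 = 10^2 + 16^2 = 100 + 256 = 356  yes
#7 |14 - 16| = 2  yes
#8 values 16, 12, 10 are pairwise distinct  yes
#9 Y = 14, and 14 ≠ 17  yes
#10 V = 12, but 12 is required to differ  no
#11 U * V = 16 * 12 = 192  yes

No — constraints 5 and 10 are not satisfied.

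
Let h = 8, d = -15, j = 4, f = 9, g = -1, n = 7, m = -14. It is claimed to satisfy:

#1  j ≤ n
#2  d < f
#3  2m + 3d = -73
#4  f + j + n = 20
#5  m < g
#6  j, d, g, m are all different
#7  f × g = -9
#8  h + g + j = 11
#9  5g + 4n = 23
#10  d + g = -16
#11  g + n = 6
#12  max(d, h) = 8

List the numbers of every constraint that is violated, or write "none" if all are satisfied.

#1 j = 4, n = 7; 4 ≤ 7  OK
#2 d = -15, f = 9; -15 < 9  OK
#3 2m + 3d = 2(-14) + 3(-15) = -73  OK
#4 f + j + n = 9 + 4 + 7 = 20  OK
#5 m = -14, g = -1; -14 < -1  OK
#6 values 4, -15, -1, -14 are pairwise distinct  OK
#7 f × g = 9 × (-1) = -9  OK
#8 h + g + j = 8 + (-1) + 4 = 11  OK
#9 5g + 4n = 5(-1) + 4(7) = 23  OK
#10 d + g = -15 + (-1) = -16  OK
#11 g + n = -1 + 7 = 6  OK
#12 max(-15, 8) = 8  OK

Yes — all constraints hold.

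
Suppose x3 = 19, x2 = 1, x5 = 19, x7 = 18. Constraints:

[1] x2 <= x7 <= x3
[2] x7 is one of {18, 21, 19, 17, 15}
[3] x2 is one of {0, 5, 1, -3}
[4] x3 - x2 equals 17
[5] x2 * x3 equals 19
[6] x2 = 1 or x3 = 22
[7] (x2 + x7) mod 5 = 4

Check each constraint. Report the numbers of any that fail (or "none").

[1] values 1 <= 18 <= 19  holds
[2] x7 = 18 is in {18, 21, 19, 17, 15}  holds
[3] x2 = 1 is in {0, 5, 1, -3}  holds
[4] x3 - x2 = 19 - 1 = 18, not 17  fails
[5] x2 * x3 = 1 * 19 = 19  holds
[6] x2 = 1 = 1 (first disjunct)  holds
[7] x2 + x7 = 19; 19 mod 5 = 4  holds

The assignment fails constraint 4.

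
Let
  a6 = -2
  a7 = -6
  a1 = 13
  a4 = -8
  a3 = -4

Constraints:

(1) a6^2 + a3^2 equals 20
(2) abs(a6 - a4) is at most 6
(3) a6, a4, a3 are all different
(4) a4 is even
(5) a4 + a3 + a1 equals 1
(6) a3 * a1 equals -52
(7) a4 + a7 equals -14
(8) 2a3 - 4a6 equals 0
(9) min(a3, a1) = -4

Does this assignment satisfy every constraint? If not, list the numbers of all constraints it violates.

All constraints are satisfied.

(1) a6^2 + a3^2 = (-2)^2 + (-4)^2 = 4 + 16 = 20 — OK.
(2) abs(-2 - (-8)) = 6; 6 ≤ 6 — OK.
(3) values -2, -8, -4 are pairwise distinct — OK.
(4) a4 = -8 is even — OK.
(5) a4 + a3 + a1 = -8 + (-4) + 13 = 1 — OK.
(6) a3 * a1 = -4 * 13 = -52 — OK.
(7) a4 + a7 = -8 + (-6) = -14 — OK.
(8) 2a3 - 4a6 = 2(-4) - 4(-2) = 0 — OK.
(9) min(-4, 13) = -4 — OK.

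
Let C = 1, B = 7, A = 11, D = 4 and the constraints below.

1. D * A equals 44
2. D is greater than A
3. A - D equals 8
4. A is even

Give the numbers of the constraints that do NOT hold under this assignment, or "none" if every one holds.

1. D * A = 4 * 11 = 44  true
2. D = 4, A = 11; 4 ≤ 11 (want >)  false
3. A - D = 11 - 4 = 7, not 8  false
4. A = 11 is odd  false

Constraints 2, 3, and 4 are violated.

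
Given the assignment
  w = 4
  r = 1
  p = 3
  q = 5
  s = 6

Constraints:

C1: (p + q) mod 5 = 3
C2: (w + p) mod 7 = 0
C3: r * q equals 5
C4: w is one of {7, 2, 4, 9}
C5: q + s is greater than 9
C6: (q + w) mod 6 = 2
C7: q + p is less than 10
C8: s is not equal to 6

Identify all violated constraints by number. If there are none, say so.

C1: p + q = 8; 8 mod 5 = 3 — OK.
C2: w + p = 7; 7 mod 7 = 0 — OK.
C3: r * q = 1 * 5 = 5 — OK.
C4: w = 4 is in {7, 2, 4, 9} — OK.
C5: q + s = 5 + 6 = 11; 11 > 9 — OK.
C6: q + w = 9; 9 mod 6 = 3, not 2 — violated.
C7: q + p = 5 + 3 = 8; 8 < 10 — OK.
C8: s = 6, but 6 is required to differ — violated.

The assignment fails constraints 6, 8.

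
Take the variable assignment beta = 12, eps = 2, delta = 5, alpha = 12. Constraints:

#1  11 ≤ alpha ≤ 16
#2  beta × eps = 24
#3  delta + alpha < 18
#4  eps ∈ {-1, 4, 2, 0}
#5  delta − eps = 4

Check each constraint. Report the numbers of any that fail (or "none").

#1 alpha = 12 lies in [11, 16]  OK
#2 beta × eps = 12 × 2 = 24  OK
#3 delta + alpha = 5 + 12 = 17; 17 < 18  OK
#4 eps = 2 is in {-1, 4, 2, 0}  OK
#5 delta − eps = 5 − 2 = 3, not 4  FAIL

The assignment fails constraint 5.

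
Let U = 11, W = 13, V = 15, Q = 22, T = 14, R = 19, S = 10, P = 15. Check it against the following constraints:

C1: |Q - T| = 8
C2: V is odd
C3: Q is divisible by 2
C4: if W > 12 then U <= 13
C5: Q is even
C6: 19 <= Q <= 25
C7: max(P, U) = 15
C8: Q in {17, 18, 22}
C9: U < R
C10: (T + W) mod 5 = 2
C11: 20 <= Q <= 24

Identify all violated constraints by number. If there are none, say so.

C1: |22 - 14| = 8  ✔
C2: V = 15 is odd  ✔
C3: 22 / 2 = 11, so 2 divides 22  ✔
C4: W = 13 > 12, so we need U ≤ 13; U = 11 ≤ 13  ✔
C5: Q = 22 is even  ✔
C6: Q = 22 lies in [19, 25]  ✔
C7: max(15, 11) = 15  ✔
C8: Q = 22 is in {17, 18, 22}  ✔
C9: U = 11, R = 19; 11 < 19  ✔
C10: T + W = 27; 27 mod 5 = 2  ✔
C11: Q = 22 lies in [20, 24]  ✔

None — every constraint holds.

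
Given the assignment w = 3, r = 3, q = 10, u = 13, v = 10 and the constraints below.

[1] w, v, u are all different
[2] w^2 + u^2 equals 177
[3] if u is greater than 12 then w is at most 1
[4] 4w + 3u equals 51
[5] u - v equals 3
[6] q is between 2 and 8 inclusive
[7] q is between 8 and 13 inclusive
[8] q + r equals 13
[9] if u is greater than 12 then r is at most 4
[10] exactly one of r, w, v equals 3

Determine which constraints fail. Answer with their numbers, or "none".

No — constraints 2, 3, 6, 10 are not satisfied.

[1] values 3, 10, 13 are pairwise distinct  ✓
[2] w^2 + u^2 = 3^2 + 13^2 = 9 + 169 = 178, not 177  ✗
[3] u = 13 > 12, so we need w ≤ 1; but w = 3 > 1  ✗
[4] 4w + 3u = 4(3) + 3(13) = 51  ✓
[5] u - v = 13 - 10 = 3  ✓
[6] q = 10 is outside [2, 8]  ✗
[7] q = 10 lies in [8, 13]  ✓
[8] q + r = 10 + 3 = 13  ✓
[9] u = 13 > 12, so we need r ≤ 4; r = 3 ≤ 4  ✓
[10] r=3, w=3, v=10; 2 of them equal 3, not exactly one  ✗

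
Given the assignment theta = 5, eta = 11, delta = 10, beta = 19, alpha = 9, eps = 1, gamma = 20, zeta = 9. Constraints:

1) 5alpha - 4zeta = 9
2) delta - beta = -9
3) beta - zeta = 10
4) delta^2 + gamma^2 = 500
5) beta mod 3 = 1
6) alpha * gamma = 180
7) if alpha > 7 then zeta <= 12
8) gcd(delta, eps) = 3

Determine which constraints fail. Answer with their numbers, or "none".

1) 5alpha - 4zeta = 5(9) - 4(9) = 9 — satisfied.
2) delta - beta = 10 - 19 = -9 — satisfied.
3) beta - zeta = 19 - 9 = 10 — satisfied.
4) delta^2 + gamma^2 = 10^2 + 20^2 = 100 + 400 = 500 — satisfied.
5) 19 mod 3 = 1 — satisfied.
6) alpha * gamma = 9 * 20 = 180 — satisfied.
7) alpha = 9 > 7, so we need zeta ≤ 12; zeta = 9 ≤ 12 — satisfied.
8) gcd(10, 1) = 1, not 3 — violated.

Constraint 8 does not hold.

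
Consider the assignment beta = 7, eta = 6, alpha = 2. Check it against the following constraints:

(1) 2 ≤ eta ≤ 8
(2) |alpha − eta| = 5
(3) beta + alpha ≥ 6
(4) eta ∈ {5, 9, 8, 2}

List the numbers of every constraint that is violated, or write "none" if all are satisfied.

(1) eta = 6 lies in [2, 8]  ✓
(2) |2 − 6| = 4, not 5  ✗
(3) beta + alpha = 7 + 2 = 9; 9 ≥ 6  ✓
(4) eta = 6 is not in {5, 9, 8, 2}  ✗

No — constraints 2 and 4 are not satisfied.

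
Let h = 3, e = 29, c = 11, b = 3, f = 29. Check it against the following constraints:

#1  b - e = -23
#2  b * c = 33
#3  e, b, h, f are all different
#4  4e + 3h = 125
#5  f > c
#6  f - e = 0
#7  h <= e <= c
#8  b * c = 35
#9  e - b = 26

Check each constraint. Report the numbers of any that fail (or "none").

#1 b - e = 3 - 29 = -26, not -23  FAIL
#2 b * c = 3 * 11 = 33  OK
#3 b = h = 3, not all different  FAIL
#4 4e + 3h = 4(29) + 3(3) = 125  OK
#5 f = 29, c = 11; 29 > 11  OK
#6 f - e = 29 - 29 = 0  OK
#7 values 3, 29, 11; e = 29 is not <= c = 11  FAIL
#8 b * c = 3 * 11 = 33, not 35  FAIL
#9 e - b = 29 - 3 = 26  OK

Constraints 1, 3, 7, 8 do not hold.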